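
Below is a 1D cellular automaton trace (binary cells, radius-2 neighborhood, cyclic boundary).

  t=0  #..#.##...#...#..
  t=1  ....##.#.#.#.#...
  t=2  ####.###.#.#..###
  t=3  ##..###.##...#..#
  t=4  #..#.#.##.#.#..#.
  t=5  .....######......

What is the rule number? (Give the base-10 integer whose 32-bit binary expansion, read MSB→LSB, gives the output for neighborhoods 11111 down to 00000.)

  #####|#  b31=1 t=2,i=0
  ####.|.  b30=0 t=2,i=2
  ###.#|.  b29=0 t=2,i=3
  ###..|.  b28=0 t=3,i=1
  ##.##|#  b27=1 t=2,i=4
  ##.#.|#  b26=1 t=1,i=6
  ##..#|.  b25=0 t=3,i=2
  ##...|#  b24=1 t=0,i=7
  #.###|#  b23=1 t=2,i=5
  #.##.|#  b22=1 t=0,i=5
  #.#.#|#  b21=1 t=1,i=7
  #.#..|.  b20=0 t=1,i=13
  #..##|#  b19=1 t=2,i=13
  #..#.|.  b18=0 t=0,i=2
  #...#|.  b17=0 t=0,i=8
  #....|#  b16=1 t=1,i=15
  .####|.  b15=0 t=2,i=15
  .###.|#  b14=1 t=2,i=6
  .##.#|#  b13=1 t=1,i=5
  .##..|.  b12=0 t=0,i=6
  .#.##|#  b11=1 t=0,i=4
  .#.#.|.  b10=0 t=1,i=8
  .#..#|.  b9=0 t=0,i=1
  .#...|#  b8=1 t=0,i=11
  ..###|.  b7=0 t=2,i=14
  ..##.|.  b6=0 t=1,i=4
  ..#.#|.  b5=0 t=0,i=3
  ..#..|.  b4=0 t=0,i=0
  ...##|#  b3=1 t=1,i=3
  ...#.|#  b2=1 t=0,i=9
  ....#|#  b1=1 t=1,i=2
  .....|#  b0=1 t=1,i=0
  bits 10001101111010010110100100001111 = 2380884239

2380884239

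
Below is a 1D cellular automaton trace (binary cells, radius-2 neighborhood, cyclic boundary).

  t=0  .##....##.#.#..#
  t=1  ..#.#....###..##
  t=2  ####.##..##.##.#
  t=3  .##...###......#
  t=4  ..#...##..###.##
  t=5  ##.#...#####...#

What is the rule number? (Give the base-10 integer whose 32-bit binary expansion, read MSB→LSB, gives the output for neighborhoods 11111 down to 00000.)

  #####|#  b31=1 t=2,i=1
  ####.|#  b30=1 t=2,i=2
  ###.#|.  b29=0 t=2,i=3
  ###..|.  b28=0 t=1,i=11
  ##.##|.  b27=0 t=2,i=4
  ##.#.|#  b26=1 t=0,i=9
  ##..#|#  b25=1 t=1,i=0
  ##...|.  b24=0 t=0,i=3
  #.###|#  b23=1 t=2,i=15
  #.##.|.  b22=0 t=0,i=1
  #.#.#|#  b21=1 t=0,i=10
  #.#..|.  b20=0 t=0,i=12
  #..##|#  b19=1 t=1,i=13
  #..#.|#  b18=1 t=0,i=14
  #...#|.  b17=0 t=3,i=4
  #....|#  b16=1 t=0,i=4
  .####|.  b15=0 t=2,i=0
  .###.|#  b14=1 t=1,i=10
  .##.#|.  b13=0 t=0,i=8
  .##..|#  b12=1 t=0,i=2
  .#.##|.  b11=0 t=0,i=0
  .#.#.|#  b10=1 t=0,i=11
  .#..#|.  b9=0 t=0,i=13
  .#...|#  b8=1 t=1,i=5
  ..###|#  b7=1 t=1,i=9
  ..##.|.  b6=0 t=0,i=7
  ..#.#|#  b5=1 t=0,i=15
  ..#..|.  b4=0 t=4,i=2
  ...##|.  b3=0 t=0,i=6
  ...#.|#  b2=1 t=3,i=14
  ....#|.  b1=0 t=0,i=5
  .....|#  b0=1 t=3,i=11
  bits 11000110101011010101010110100101 = 3333248421

3333248421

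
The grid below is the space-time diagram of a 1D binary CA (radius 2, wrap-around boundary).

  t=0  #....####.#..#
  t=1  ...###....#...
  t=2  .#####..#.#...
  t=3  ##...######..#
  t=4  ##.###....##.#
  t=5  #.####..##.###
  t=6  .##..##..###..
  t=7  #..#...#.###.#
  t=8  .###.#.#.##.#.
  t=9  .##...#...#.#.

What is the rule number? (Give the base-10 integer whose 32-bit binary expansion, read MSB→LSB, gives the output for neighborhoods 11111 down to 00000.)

  ##### -> .   bit 31 = 0  t=2,i=3
  ####. -> .   bit 30 = 0  t=0,i=7
  ###.# -> .   bit 29 = 0  t=0,i=8
  ###.. -> #   bit 28 = 1  t=1,i=5
  ##.## -> #   bit 27 = 1  t=4,i=2
  ##.#. -> .   bit 26 = 0  t=0,i=9
  ##..# -> #   bit 25 = 1  t=2,i=6
  ##... -> .   bit 24 = 0  t=0,i=1
  #.### -> #   bit 23 = 1  t=4,i=3
  #.##. -> .   bit 22 = 0  t=7,i=13
  #.#.# -> .   bit 21 = 0  t=8,i=5
  #.#.. -> #   bit 20 = 1  t=0,i=10
  #..## -> .   bit 19 = 0  t=0,i=12
  #..#. -> #   bit 18 = 1  t=2,i=7
  #...# -> #   bit 17 = 1  t=3,i=3
  #.... -> .   bit 16 = 0  t=0,i=2
  .#### -> .   bit 15 = 0  t=0,i=6
  .###. -> #   bit 14 = 1  t=1,i=4
  .##.# -> #   bit 13 = 1  t=4,i=11
  .##.. -> .   bit 12 = 0  t=0,i=0
  .#.## -> .   bit 11 = 0  t=7,i=8
  .#.#. -> #   bit 10 = 1  t=2,i=9
  .#..# -> .   bit 9 = 0  t=0,i=11
  .#... -> .   bit 8 = 0  t=1,i=11
  ..### -> #   bit 7 = 1  t=0,i=5
  ..##. -> .   bit 6 = 0  t=0,i=13
  ..#.# -> #   bit 5 = 1  t=2,i=8
  ..#.. -> #   bit 4 = 1  t=1,i=10
  ...## -> #   bit 3 = 1  t=0,i=4
  ...#. -> .   bit 2 = 0  t=1,i=9
  ....# -> #   bit 1 = 1  t=0,i=3
  ..... -> .   bit 0 = 0  t=1,i=0
  bits 00011010100101100110010010111010 = 446063802

446063802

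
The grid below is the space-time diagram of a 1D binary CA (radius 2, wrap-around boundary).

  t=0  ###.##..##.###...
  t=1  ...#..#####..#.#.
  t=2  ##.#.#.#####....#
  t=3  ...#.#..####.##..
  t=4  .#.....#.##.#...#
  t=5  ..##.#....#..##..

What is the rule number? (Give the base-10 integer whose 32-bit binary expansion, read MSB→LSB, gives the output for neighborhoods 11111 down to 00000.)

  ##### -> #   bit 31 = 1  t=1,i=8
  ####. -> #   bit 30 = 1  t=1,i=9
  ###.# -> .   bit 29 = 0  t=0,i=2
  ###.. -> #   bit 28 = 1  t=0,i=13
  ##.## -> #   bit 27 = 1  t=0,i=3
  ##.#. -> .   bit 26 = 0  t=2,i=2
  ##..# -> #   bit 25 = 1  t=0,i=6
  ##... -> .   bit 24 = 0  t=0,i=14
  #.### -> .   bit 23 = 0  t=0,i=11
  #.##. -> .   bit 22 = 0  t=0,i=4
  #.#.# -> #   bit 21 = 1  t=2,i=3
  #.#.. -> .   bit 20 = 0  t=1,i=15
  #..## -> #   bit 19 = 1  t=0,i=7
  #..#. -> .   bit 18 = 0  t=1,i=12
  #...# -> #   bit 17 = 1  t=0,i=15
  #.... -> #   bit 16 = 1  t=1,i=0
  .#### -> #   bit 15 = 1  t=1,i=7
  .###. -> .   bit 14 = 0  t=0,i=1
  .##.# -> #   bit 13 = 1  t=0,i=9
  .##.. -> .   bit 12 = 0  t=0,i=5
  .#.## -> .   bit 11 = 0  t=2,i=6
  .#.#. -> .   bit 10 = 0  t=1,i=14
  .#..# -> .   bit 9 = 0  t=1,i=4
  .#... -> #   bit 8 = 1  t=1,i=16
  ..### -> .   bit 7 = 0  t=0,i=0
  ..##. -> #   bit 6 = 1  t=0,i=8
  ..#.# -> .   bit 5 = 0  t=1,i=13
  ..#.. -> #   bit 4 = 1  t=1,i=3
  ...## -> .   bit 3 = 0  t=0,i=16
  ...#. -> .   bit 2 = 0  t=1,i=2
  ....# -> #   bit 1 = 1  t=1,i=1
  ..... -> .   bit 0 = 0  t=3,i=0
  bits 11011010001010111010000101010010 = 3660292434

3660292434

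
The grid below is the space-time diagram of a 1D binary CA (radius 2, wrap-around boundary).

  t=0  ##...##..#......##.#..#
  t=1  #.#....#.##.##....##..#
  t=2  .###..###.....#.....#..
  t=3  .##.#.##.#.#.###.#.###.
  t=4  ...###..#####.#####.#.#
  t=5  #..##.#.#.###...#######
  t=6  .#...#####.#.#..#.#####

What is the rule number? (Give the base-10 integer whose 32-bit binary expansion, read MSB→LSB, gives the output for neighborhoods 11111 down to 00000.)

  ##### -> #   bit 31 = 1  t=4,i=10
  ####. -> #   bit 30 = 1  t=4,i=11
  ###.# -> #   bit 29 = 1  t=3,i=15
  ###.. -> .   bit 28 = 0  t=0,i=1
  ##.## -> .   bit 27 = 0  t=1,i=11
  ##.#. -> #   bit 26 = 1  t=0,i=18
  ##..# -> #   bit 25 = 1  t=0,i=7
  ##... -> #   bit 24 = 1  t=0,i=2
  #.### -> .   bit 23 = 0  t=3,i=13
  #.##. -> .   bit 22 = 0  t=1,i=9
  #.#.# -> #   bit 21 = 1  t=3,i=4
  #.#.. -> #   bit 20 = 1  t=0,i=19
  #..## -> .   bit 19 = 0  t=0,i=21
  #..#. -> .   bit 18 = 0  t=0,i=8
  #...# -> .   bit 17 = 0  t=0,i=3
  #.... -> .   bit 16 = 0  t=0,i=11
  .#### -> .   bit 15 = 0  t=4,i=9
  .###. -> #   bit 14 = 1  t=0,i=0
  .##.# -> .   bit 13 = 0  t=0,i=17
  .##.. -> .   bit 12 = 0  t=0,i=6
  .#.## -> #   bit 11 = 1  t=1,i=8
  .#.#. -> #   bit 10 = 1  t=3,i=10
  .#..# -> .   bit 9 = 0  t=0,i=20
  .#... -> #   bit 8 = 1  t=0,i=10
  ..### -> #   bit 7 = 1  t=0,i=22
  ..##. -> .   bit 6 = 0  t=0,i=5
  ..#.# -> #   bit 5 = 1  t=1,i=7
  ..#.. -> #   bit 4 = 1  t=0,i=9
  ...## -> .   bit 3 = 0  t=0,i=4
  ...#. -> #   bit 2 = 1  t=1,i=6
  ....# -> .   bit 1 = 0  t=0,i=14
  ..... -> #   bit 0 = 1  t=0,i=12
  bits 11100111001100000100110110110101 = 3878702517

3878702517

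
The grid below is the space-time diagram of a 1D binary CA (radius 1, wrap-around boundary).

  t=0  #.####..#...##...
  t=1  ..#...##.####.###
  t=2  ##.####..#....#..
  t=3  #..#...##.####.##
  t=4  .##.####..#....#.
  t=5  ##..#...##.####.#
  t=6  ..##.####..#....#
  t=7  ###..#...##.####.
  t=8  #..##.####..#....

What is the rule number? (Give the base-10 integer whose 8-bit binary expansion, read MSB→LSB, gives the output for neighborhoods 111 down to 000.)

27

  [7] ### => .  t=0,i=3
  [6] ##. => .  t=0,i=5
  [5] #.# => .  t=0,i=1
  [4] #.. => #  t=0,i=6
  [3] .## => #  t=0,i=2
  [2] .#. => .  t=0,i=0
  [1] ..# => #  t=0,i=7
  [0] ... => #  t=0,i=10
  bits 00011011 = 27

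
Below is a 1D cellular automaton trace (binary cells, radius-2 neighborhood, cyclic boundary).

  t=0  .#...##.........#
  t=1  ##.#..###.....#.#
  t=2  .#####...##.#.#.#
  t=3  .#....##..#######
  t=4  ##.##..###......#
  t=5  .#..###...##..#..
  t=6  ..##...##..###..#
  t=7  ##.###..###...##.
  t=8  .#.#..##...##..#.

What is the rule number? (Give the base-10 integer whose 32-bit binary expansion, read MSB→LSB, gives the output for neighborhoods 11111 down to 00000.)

666842658

  nb #####: next=.  (t=2,i=3, bit31=0)
  nb ####.: next=.  (t=2,i=4, bit30=0)
  nb ###.#: next=#  (t=1,i=1, bit29=1)
  nb ###..: next=.  (t=1,i=8, bit28=0)
  nb ##.##: next=.  (t=4,i=2, bit27=0)
  nb ##.#.: next=#  (t=1,i=2, bit26=1)
  nb ##..#: next=#  (t=3,i=8, bit25=1)
  nb ##...: next=#  (t=0,i=7, bit24=1)
  nb #.###: next=#  (t=1,i=16, bit23=1)
  nb #.##.: next=.  (t=4,i=3, bit22=0)
  nb #.#.#: next=#  (t=2,i=12, bit21=1)
  nb #.#..: next=#  (t=0,i=1, bit20=1)
  nb #..##: next=#  (t=1,i=5, bit19=1)
  nb #..#.: next=#  (t=5,i=13, bit18=1)
  nb #...#: next=#  (t=0,i=3, bit17=1)
  nb #....: next=#  (t=0,i=8, bit16=1)
  nb .####: next=.  (t=2,i=2, bit15=0)
  nb .###.: next=.  (t=1,i=0, bit14=0)
  nb .##.#: next=#  (t=2,i=10, bit13=1)
  nb .##..: next=#  (t=0,i=6, bit12=1)
  nb .#.##: next=.  (t=1,i=15, bit11=0)
  nb .#.#.: next=#  (t=0,i=0, bit10=1)
  nb .#..#: next=#  (t=1,i=4, bit9=1)
  nb .#...: next=.  (t=0,i=2, bit8=0)
  nb ..###: next=.  (t=1,i=6, bit7=0)
  nb ..##.: next=.  (t=0,i=5, bit6=0)
  nb ..#.#: next=#  (t=0,i=16, bit5=1)
  nb ..#..: next=.  (t=5,i=1, bit4=0)
  nb ...##: next=.  (t=0,i=4, bit3=0)
  nb ...#.: next=.  (t=0,i=15, bit2=0)
  nb ....#: next=#  (t=0,i=14, bit1=1)
  nb .....: next=.  (t=0,i=9, bit0=0)
  bits 00100111101111110011011000100010 = 666842658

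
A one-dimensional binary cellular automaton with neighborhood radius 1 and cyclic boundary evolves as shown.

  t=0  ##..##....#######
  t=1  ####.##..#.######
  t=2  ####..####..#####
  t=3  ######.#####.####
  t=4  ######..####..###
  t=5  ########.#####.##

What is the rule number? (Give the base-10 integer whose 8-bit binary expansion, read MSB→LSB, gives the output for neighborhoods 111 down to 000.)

214

  [7] ### => #  t=0,i=0
  [6] ##. => #  t=0,i=1
  [5] #.# => .  t=1,i=4
  [4] #.. => #  t=0,i=2
  [3] .## => .  t=0,i=4
  [2] .#. => #  t=1,i=9
  [1] ..# => #  t=0,i=3
  [0] ... => .  t=0,i=7
  bits 11010110 = 214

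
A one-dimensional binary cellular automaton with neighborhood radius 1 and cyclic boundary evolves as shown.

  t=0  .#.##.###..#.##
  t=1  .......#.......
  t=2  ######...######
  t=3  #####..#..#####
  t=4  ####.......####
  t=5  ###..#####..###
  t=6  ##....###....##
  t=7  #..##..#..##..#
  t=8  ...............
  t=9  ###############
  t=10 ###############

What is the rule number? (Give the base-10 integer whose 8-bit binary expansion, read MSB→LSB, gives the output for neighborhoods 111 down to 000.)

  ### -> #   bit 7 = 1  t=0,i=7
  ##. -> .   bit 6 = 0  t=0,i=4
  #.# -> .   bit 5 = 0  t=0,i=0
  #.. -> .   bit 4 = 0  t=0,i=9
  .## -> .   bit 3 = 0  t=0,i=3
  .#. -> .   bit 2 = 0  t=0,i=1
  ..# -> .   bit 1 = 0  t=0,i=10
  ... -> #   bit 0 = 1  t=1,i=0
  bits 10000001 = 129

129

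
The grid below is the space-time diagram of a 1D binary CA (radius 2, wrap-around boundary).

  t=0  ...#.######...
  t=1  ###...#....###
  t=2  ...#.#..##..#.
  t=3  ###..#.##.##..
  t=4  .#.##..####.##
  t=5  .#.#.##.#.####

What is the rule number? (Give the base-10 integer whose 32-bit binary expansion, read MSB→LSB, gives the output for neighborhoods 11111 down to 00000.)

729669703

  nb #####: next=.  (t=0,i=7, bit31=0)
  nb ####.: next=.  (t=0,i=9, bit30=0)
  nb ###.#: next=#  (t=4,i=10, bit29=1)
  nb ###..: next=.  (t=0,i=10, bit28=0)
  nb ##.##: next=#  (t=3,i=9, bit27=1)
  nb ##.#.: next=.  (t=4,i=0, bit26=0)
  nb ##..#: next=#  (t=2,i=10, bit25=1)
  nb ##...: next=#  (t=0,i=11, bit24=1)
  nb #.###: next=.  (t=0,i=5, bit23=0)
  nb #.##.: next=#  (t=3,i=7, bit22=1)
  nb #.#.#: next=#  (t=4,i=1, bit21=1)
  nb #.#..: next=#  (t=2,i=5, bit20=1)
  nb #..##: next=#  (t=2,i=7, bit19=1)
  nb #..#.: next=#  (t=2,i=11, bit18=1)
  nb #...#: next=.  (t=1,i=4, bit17=0)
  nb #....: next=#  (t=0,i=12, bit16=1)
  nb .####: next=#  (t=0,i=6, bit15=1)
  nb .###.: next=#  (t=3,i=1, bit14=1)
  nb .##.#: next=#  (t=3,i=8, bit13=1)
  nb .##..: next=.  (t=2,i=9, bit12=0)
  nb .#.##: next=.  (t=0,i=4, bit11=0)
  nb .#.#.: next=.  (t=2,i=4, bit10=0)
  nb .#..#: next=.  (t=2,i=6, bit9=0)
  nb .#...: next=.  (t=1,i=7, bit8=0)
  nb ..###: next=.  (t=1,i=11, bit7=0)
  nb ..##.: next=#  (t=2,i=8, bit6=1)
  nb ..#.#: next=.  (t=0,i=3, bit5=0)
  nb ..#..: next=.  (t=1,i=6, bit4=0)
  nb ...##: next=.  (t=1,i=10, bit3=0)
  nb ...#.: next=#  (t=0,i=2, bit2=1)
  nb ....#: next=#  (t=0,i=1, bit1=1)
  nb .....: next=#  (t=0,i=0, bit0=1)
  bits 00101011011111011110000001000111 = 729669703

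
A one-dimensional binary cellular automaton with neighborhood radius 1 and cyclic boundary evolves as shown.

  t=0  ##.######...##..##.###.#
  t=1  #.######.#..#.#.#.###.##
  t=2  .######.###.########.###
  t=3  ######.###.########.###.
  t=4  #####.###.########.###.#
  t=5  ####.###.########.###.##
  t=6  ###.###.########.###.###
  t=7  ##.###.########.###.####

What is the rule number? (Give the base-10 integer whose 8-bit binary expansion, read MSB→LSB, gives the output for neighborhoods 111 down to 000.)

188

  ###|#  b7=1 t=0,i=0
  ##.|.  b6=0 t=0,i=1
  #.#|#  b5=1 t=0,i=2
  #..|#  b4=1 t=0,i=9
  .##|#  b3=1 t=0,i=3
  .#.|#  b2=1 t=1,i=9
  ..#|.  b1=0 t=0,i=11
  ...|.  b0=0 t=0,i=10
  bits 10111100 = 188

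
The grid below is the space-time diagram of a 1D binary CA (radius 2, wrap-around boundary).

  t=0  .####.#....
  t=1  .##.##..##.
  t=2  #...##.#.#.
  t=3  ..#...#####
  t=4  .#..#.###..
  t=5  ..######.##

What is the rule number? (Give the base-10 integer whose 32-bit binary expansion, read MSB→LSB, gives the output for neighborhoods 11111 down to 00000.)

  [31] ##### => #  t=3,i=8
  [30] ####. => .  t=0,i=3
  [29] ###.# => #  t=0,i=4
  [28] ###.. => .  t=3,i=10
  [27] ##.## => .  t=1,i=3
  [26] ##.#. => #  t=0,i=5
  [25] ##..# => .  t=1,i=6
  [24] ##... => #  t=4,i=9
  [23] #.### => #  t=4,i=6
  [22] #.##. => #  t=1,i=4
  [21] #.#.# => #  t=2,i=7
  [20] #.#.. => .  t=0,i=6
  [19] #..## => #  t=1,i=0
  [18] #..#. => #  t=3,i=1
  [17] #...# => #  t=2,i=2
  [16] #.... => #  t=0,i=8
  [15] .#### => #  t=0,i=2
  [14] .###. => #  t=4,i=7
  [13] .##.# => .  t=1,i=2
  [12] .##.. => #  t=1,i=5
  [11] .#.## => #  t=4,i=5
  [10] .#.#. => #  t=2,i=8
  [9] .#..# => #  t=4,i=2
  [8] .#... => .  t=0,i=7
  [7] ..### => #  t=0,i=1
  [6] ..##. => .  t=1,i=1
  [5] ..#.# => #  t=4,i=4
  [4] ..#.. => .  t=3,i=2
  [3] ...## => .  t=0,i=0
  [2] ...#. => .  t=4,i=0
  [1] ....# => .  t=0,i=10
  [0] ..... => #  t=0,i=9
  bits 10100101111011111101111010100001 = 2783960737

2783960737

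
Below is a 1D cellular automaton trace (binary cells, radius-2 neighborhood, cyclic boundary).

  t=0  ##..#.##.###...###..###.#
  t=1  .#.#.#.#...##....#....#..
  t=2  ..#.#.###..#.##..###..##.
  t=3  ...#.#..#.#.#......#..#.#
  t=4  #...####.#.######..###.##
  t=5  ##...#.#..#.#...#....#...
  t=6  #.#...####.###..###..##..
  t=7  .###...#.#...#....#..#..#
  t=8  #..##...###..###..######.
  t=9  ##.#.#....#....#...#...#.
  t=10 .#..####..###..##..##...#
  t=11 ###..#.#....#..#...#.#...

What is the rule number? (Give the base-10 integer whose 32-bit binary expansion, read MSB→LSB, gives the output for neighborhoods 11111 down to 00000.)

  ##### -> .   bit 31 = 0  t=4,i=13
  ####. -> .   bit 30 = 0  t=4,i=6
  ###.# -> #   bit 29 = 1  t=0,i=22
  ###.. -> #   bit 28 = 1  t=0,i=1
  ##.## -> .   bit 27 = 0  t=0,i=8
  ##.#. -> .   bit 26 = 0  t=4,i=8
  ##..# -> .   bit 25 = 0  t=0,i=2
  ##... -> #   bit 24 = 1  t=0,i=12
  #.### -> .   bit 23 = 0  t=0,i=9
  #.##. -> .   bit 22 = 0  t=0,i=6
  #.#.# -> .   bit 21 = 0  t=1,i=3
  #.#.. -> #   bit 20 = 1  t=1,i=7
  #..## -> .   bit 19 = 0  t=0,i=19
  #..#. -> #   bit 18 = 1  t=0,i=3
  #...# -> .   bit 17 = 0  t=0,i=13
  #.... -> #   bit 16 = 1  t=1,i=14
  .#### -> #   bit 15 = 1  t=4,i=5
  .###. -> .   bit 14 = 0  t=0,i=0
  .##.# -> #   bit 13 = 1  t=0,i=7
  .##.. -> .   bit 12 = 0  t=1,i=12
  .#.## -> #   bit 11 = 1  t=0,i=5
  .#.#. -> #   bit 10 = 1  t=1,i=2
  .#..# -> #   bit 9 = 1  t=3,i=6
  .#... -> #   bit 8 = 1  t=1,i=8
  ..### -> .   bit 7 = 0  t=0,i=15
  ..##. -> #   bit 6 = 1  t=1,i=11
  ..#.# -> .   bit 5 = 0  t=0,i=4
  ..#.. -> #   bit 4 = 1  t=1,i=17
  ...## -> .   bit 3 = 0  t=0,i=14
  ...#. -> .   bit 2 = 0  t=1,i=0
  ....# -> .   bit 1 = 0  t=1,i=15
  ..... -> #   bit 0 = 1  t=3,i=15
  bits 00110001000101011010111101010001 = 823504721

823504721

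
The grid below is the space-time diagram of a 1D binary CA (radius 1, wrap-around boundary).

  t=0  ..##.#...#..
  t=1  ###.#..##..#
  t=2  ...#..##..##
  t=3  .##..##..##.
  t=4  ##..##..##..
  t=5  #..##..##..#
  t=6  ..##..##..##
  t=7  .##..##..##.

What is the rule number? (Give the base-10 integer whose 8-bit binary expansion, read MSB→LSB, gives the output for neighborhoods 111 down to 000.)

43

  nb ###: next=.  (t=1,i=0, bit7=0)
  nb ##.: next=.  (t=0,i=3, bit6=0)
  nb #.#: next=#  (t=0,i=4, bit5=1)
  nb #..: next=.  (t=0,i=6, bit4=0)
  nb .##: next=#  (t=0,i=2, bit3=1)
  nb .#.: next=.  (t=0,i=5, bit2=0)
  nb ..#: next=#  (t=0,i=1, bit1=1)
  nb ...: next=#  (t=0,i=0, bit0=1)
  bits 00101011 = 43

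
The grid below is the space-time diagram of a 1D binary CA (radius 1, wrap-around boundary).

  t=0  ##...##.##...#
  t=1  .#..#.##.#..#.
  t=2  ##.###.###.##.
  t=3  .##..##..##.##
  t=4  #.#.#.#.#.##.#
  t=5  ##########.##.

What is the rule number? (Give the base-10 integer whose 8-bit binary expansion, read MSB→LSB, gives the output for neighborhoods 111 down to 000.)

102

  ### -> .   bit 7 = 0  t=0,i=0
  ##. -> #   bit 6 = 1  t=0,i=1
  #.# -> #   bit 5 = 1  t=0,i=7
  #.. -> .   bit 4 = 0  t=0,i=2
  .## -> .   bit 3 = 0  t=0,i=5
  .#. -> #   bit 2 = 1  t=1,i=1
  ..# -> #   bit 1 = 1  t=0,i=4
  ... -> .   bit 0 = 0  t=0,i=3
  bits 01100110 = 102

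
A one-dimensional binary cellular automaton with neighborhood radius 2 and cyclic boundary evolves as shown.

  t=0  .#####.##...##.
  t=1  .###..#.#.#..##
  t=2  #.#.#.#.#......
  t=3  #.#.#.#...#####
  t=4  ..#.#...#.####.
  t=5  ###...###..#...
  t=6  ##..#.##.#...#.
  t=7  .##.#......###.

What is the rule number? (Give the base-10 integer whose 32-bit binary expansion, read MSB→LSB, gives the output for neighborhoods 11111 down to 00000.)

2317602983

  nb #####: next=#  (t=0,i=3, bit31=1)
  nb ####.: next=.  (t=0,i=4, bit30=0)
  nb ###.#: next=.  (t=0,i=5, bit29=0)
  nb ###..: next=.  (t=1,i=3, bit28=0)
  nb ##.##: next=#  (t=0,i=6, bit27=1)
  nb ##.#.: next=.  (t=3,i=1, bit26=0)
  nb ##..#: next=#  (t=0,i=14, bit25=1)
  nb ##...: next=.  (t=0,i=9, bit24=0)
  nb #.###: next=.  (t=1,i=1, bit23=0)
  nb #.##.: next=.  (t=0,i=7, bit22=0)
  nb #.#.#: next=#  (t=1,i=8, bit21=1)
  nb #.#..: next=.  (t=1,i=10, bit20=0)
  nb #..##: next=.  (t=0,i=0, bit19=0)
  nb #..#.: next=.  (t=1,i=5, bit18=0)
  nb #...#: next=#  (t=0,i=10, bit17=1)
  nb #....: next=#  (t=2,i=10, bit16=1)
  nb .####: next=#  (t=0,i=2, bit15=1)
  nb .###.: next=#  (t=1,i=2, bit14=1)
  nb .##.#: next=.  (t=1,i=14, bit13=0)
  nb .##..: next=#  (t=0,i=8, bit12=1)
  nb .#.##: next=.  (t=4,i=9, bit11=0)
  nb .#.#.: next=.  (t=1,i=7, bit10=0)
  nb .#..#: next=.  (t=1,i=11, bit9=0)
  nb .#...: next=.  (t=2,i=9, bit8=0)
  nb ..###: next=#  (t=0,i=1, bit7=1)
  nb ..##.: next=.  (t=0,i=12, bit6=0)
  nb ..#.#: next=#  (t=1,i=6, bit5=1)
  nb ..#..: next=.  (t=5,i=11, bit4=0)
  nb ...##: next=.  (t=0,i=11, bit3=0)
  nb ...#.: next=#  (t=2,i=14, bit2=1)
  nb ....#: next=#  (t=2,i=13, bit1=1)
  nb .....: next=#  (t=2,i=11, bit0=1)
  bits 10001010001000111101000010100111 = 2317602983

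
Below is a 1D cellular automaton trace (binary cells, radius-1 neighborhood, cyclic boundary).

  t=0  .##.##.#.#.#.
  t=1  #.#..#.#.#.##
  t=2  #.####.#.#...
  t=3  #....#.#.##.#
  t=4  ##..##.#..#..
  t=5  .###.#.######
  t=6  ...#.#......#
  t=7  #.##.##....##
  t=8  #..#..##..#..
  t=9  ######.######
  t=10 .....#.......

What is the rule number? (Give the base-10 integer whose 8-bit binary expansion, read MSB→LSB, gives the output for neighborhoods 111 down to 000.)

86

  [7] ### => .  t=1,i=12
  [6] ##. => #  t=0,i=2
  [5] #.# => .  t=0,i=3
  [4] #.. => #  t=0,i=12
  [3] .## => .  t=0,i=1
  [2] .#. => #  t=0,i=7
  [1] ..# => #  t=0,i=0
  [0] ... => .  t=2,i=11
  bits 01010110 = 86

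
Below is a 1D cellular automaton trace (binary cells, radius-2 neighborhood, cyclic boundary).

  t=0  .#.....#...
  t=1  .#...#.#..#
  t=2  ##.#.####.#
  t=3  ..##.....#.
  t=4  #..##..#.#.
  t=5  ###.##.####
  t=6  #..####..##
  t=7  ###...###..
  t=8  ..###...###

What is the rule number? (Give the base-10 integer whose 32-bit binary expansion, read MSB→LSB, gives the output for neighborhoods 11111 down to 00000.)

2675586610

  nb #####: next=#  (t=5,i=0, bit31=1)
  nb ####.: next=.  (t=2,i=7, bit30=0)
  nb ###.#: next=.  (t=2,i=1, bit29=0)
  nb ###..: next=#  (t=6,i=0, bit28=1)
  nb ##.##: next=#  (t=2,i=9, bit27=1)
  nb ##.#.: next=#  (t=2,i=2, bit26=1)
  nb ##..#: next=#  (t=4,i=5, bit25=1)
  nb ##...: next=#  (t=3,i=4, bit24=1)
  nb #.###: next=.  (t=2,i=5, bit23=0)
  nb #.##.: next=#  (t=5,i=4, bit22=1)
  nb #.#.#: next=#  (t=2,i=3, bit21=1)
  nb #.#..: next=#  (t=1,i=1, bit20=1)
  nb #..##: next=#  (t=4,i=2, bit19=1)
  nb #..#.: next=.  (t=1,i=9, bit18=0)
  nb #...#: next=#  (t=1,i=3, bit17=1)
  nb #....: next=.  (t=0,i=3, bit16=0)
  nb .####: next=.  (t=2,i=6, bit15=0)
  nb .###.: next=.  (t=2,i=0, bit14=0)
  nb .##.#: next=#  (t=5,i=5, bit13=1)
  nb .##..: next=#  (t=3,i=3, bit12=1)
  nb .#.##: next=.  (t=2,i=4, bit11=0)
  nb .#.#.: next=#  (t=1,i=0, bit10=1)
  nb .#..#: next=#  (t=1,i=8, bit9=1)
  nb .#...: next=.  (t=0,i=2, bit8=0)
  nb ..###: next=.  (t=6,i=3, bit7=0)
  nb ..##.: next=.  (t=3,i=2, bit6=0)
  nb ..#.#: next=#  (t=1,i=5, bit5=1)
  nb ..#..: next=#  (t=0,i=1, bit4=1)
  nb ...##: next=.  (t=3,i=1, bit3=0)
  nb ...#.: next=.  (t=0,i=0, bit2=0)
  nb ....#: next=#  (t=0,i=5, bit1=1)
  nb .....: next=.  (t=0,i=4, bit0=0)
  bits 10011111011110100011011000110010 = 2675586610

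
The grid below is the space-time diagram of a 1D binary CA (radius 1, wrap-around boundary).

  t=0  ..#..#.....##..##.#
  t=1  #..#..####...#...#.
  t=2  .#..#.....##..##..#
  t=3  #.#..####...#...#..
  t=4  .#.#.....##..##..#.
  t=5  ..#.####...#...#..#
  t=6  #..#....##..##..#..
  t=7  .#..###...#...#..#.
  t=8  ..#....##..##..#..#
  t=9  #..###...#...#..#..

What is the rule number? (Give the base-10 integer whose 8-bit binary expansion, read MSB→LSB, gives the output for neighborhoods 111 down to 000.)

  nb ###: next=.  (t=1,i=7, bit7=0)
  nb ##.: next=.  (t=0,i=12, bit6=0)
  nb #.#: next=#  (t=0,i=17, bit5=1)
  nb #..: next=#  (t=0,i=0, bit4=1)
  nb .##: next=.  (t=0,i=11, bit3=0)
  nb .#.: next=.  (t=0,i=2, bit2=0)
  nb ..#: next=.  (t=0,i=1, bit1=0)
  nb ...: next=#  (t=0,i=7, bit0=1)
  bits 00110001 = 49

49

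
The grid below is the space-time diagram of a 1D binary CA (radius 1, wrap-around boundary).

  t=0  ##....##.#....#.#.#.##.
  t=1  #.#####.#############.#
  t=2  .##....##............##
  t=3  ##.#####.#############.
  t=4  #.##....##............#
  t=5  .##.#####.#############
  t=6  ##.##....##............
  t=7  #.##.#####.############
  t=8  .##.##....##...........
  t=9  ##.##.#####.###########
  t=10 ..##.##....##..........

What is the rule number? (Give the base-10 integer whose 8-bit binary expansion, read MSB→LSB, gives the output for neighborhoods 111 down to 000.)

  ### -> .   bit 7 = 0  t=1,i=3
  ##. -> .   bit 6 = 0  t=0,i=1
  #.# -> #   bit 5 = 1  t=0,i=8
  #.. -> #   bit 4 = 1  t=0,i=2
  .## -> #   bit 3 = 1  t=0,i=0
  .#. -> #   bit 2 = 1  t=0,i=9
  ..# -> #   bit 1 = 1  t=0,i=5
  ... -> #   bit 0 = 1  t=0,i=3
  bits 00111111 = 63

63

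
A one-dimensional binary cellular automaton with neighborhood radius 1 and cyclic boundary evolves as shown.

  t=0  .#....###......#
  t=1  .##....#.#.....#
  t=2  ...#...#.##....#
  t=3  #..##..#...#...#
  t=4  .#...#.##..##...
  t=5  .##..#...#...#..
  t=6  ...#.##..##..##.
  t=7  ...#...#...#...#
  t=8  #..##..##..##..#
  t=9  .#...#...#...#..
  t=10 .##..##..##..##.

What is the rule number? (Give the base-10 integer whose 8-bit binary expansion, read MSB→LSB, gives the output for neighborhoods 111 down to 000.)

148

  [7] ### => #  t=0,i=7
  [6] ##. => .  t=0,i=8
  [5] #.# => .  t=0,i=0
  [4] #.. => #  t=0,i=2
  [3] .## => .  t=0,i=6
  [2] .#. => #  t=0,i=1
  [1] ..# => .  t=0,i=5
  [0] ... => .  t=0,i=3
  bits 10010100 = 148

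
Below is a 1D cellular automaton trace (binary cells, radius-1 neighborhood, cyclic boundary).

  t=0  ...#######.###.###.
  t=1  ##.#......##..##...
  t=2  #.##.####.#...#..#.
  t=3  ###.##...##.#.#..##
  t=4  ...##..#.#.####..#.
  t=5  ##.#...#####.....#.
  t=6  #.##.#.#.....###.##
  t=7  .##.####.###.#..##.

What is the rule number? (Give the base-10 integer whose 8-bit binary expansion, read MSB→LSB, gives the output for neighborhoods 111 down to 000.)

  [7] ### => .  t=0,i=4
  [6] ##. => .  t=0,i=9
  [5] #.# => #  t=0,i=10
  [4] #.. => .  t=0,i=18
  [3] .## => #  t=0,i=3
  [2] .#. => #  t=1,i=3
  [1] ..# => .  t=0,i=2
  [0] ... => #  t=0,i=0
  bits 00101101 = 45

45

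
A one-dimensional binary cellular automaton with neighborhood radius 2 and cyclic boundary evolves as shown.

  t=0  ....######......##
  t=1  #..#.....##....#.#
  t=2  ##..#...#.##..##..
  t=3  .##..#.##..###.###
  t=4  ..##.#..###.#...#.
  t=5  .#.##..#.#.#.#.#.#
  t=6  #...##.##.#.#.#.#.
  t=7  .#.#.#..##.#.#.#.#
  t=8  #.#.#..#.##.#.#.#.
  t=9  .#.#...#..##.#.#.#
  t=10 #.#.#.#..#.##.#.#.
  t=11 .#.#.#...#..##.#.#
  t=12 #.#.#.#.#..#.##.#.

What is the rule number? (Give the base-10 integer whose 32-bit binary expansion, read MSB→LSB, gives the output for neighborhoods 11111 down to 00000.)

  #####|.  b31=0 t=0,i=6
  ####.|.  b30=0 t=0,i=8
  ###.#|.  b29=0 t=3,i=13
  ###..|#  b28=1 t=0,i=9
  ##.##|.  b27=0 t=3,i=0
  ##.#.|#  b26=1 t=4,i=4
  ##..#|#  b25=1 t=1,i=1
  ##...|#  b24=1 t=0,i=0
  #.###|.  b23=0 t=3,i=15
  #.##.|.  b22=0 t=1,i=17
  #.#.#|.  b21=0 t=5,i=1
  #.#..|.  b20=0 t=4,i=5
  #..##|#  b19=1 t=2,i=13
  #..#.|.  b18=0 t=1,i=2
  #...#|.  b17=0 t=2,i=6
  #....|.  b16=0 t=0,i=1
  .####|.  b15=0 t=0,i=5
  .###.|#  b14=1 t=3,i=12
  .##.#|#  b13=1 t=4,i=3
  .##..|#  b12=1 t=0,i=17
  .#.##|.  b11=0 t=1,i=16
  .#.#.|#  b10=1 t=5,i=0
  .#..#|.  b9=0 t=4,i=6
  .#...|#  b8=1 t=1,i=4
  ..###|.  b7=0 t=0,i=4
  ..##.|.  b6=0 t=0,i=16
  ..#.#|#  b5=1 t=1,i=15
  ..#..|.  b4=0 t=1,i=3
  ...##|#  b3=1 t=0,i=3
  ...#.|#  b2=1 t=1,i=14
  ....#|.  b1=0 t=0,i=2
  .....|.  b0=0 t=0,i=12
  bits 00010111000010000111010100101100 = 386430252

386430252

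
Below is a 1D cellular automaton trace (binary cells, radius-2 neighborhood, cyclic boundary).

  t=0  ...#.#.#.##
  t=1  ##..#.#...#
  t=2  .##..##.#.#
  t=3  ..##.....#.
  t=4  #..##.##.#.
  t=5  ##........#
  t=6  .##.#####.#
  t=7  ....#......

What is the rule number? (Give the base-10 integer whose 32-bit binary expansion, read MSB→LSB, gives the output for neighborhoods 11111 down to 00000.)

  nb #####: next=.  (t=6,i=6, bit31=0)
  nb ####.: next=.  (t=6,i=7, bit30=0)
  nb ###.#: next=.  (t=6,i=8, bit29=0)
  nb ###..: next=#  (t=1,i=1, bit28=1)
  nb ##.##: next=.  (t=4,i=5, bit27=0)
  nb ##.#.: next=.  (t=2,i=7, bit26=0)
  nb ##..#: next=#  (t=1,i=2, bit25=1)
  nb ##...: next=#  (t=0,i=0, bit24=1)
  nb #.###: next=#  (t=6,i=4, bit23=1)
  nb #.##.: next=.  (t=0,i=9, bit22=0)
  nb #.#.#: next=.  (t=0,i=5, bit21=0)
  nb #.#..: next=#  (t=1,i=6, bit20=1)
  nb #..##: next=.  (t=2,i=4, bit19=0)
  nb #..#.: next=.  (t=1,i=3, bit18=0)
  nb #...#: next=#  (t=0,i=1, bit17=1)
  nb #....: next=.  (t=3,i=5, bit16=0)
  nb .####: next=.  (t=6,i=5, bit15=0)
  nb .###.: next=.  (t=1,i=0, bit14=0)
  nb .##.#: next=.  (t=2,i=6, bit13=0)
  nb .##..: next=#  (t=0,i=10, bit12=1)
  nb .#.##: next=.  (t=0,i=8, bit11=0)
  nb .#.#.: next=#  (t=0,i=4, bit10=1)
  nb .#..#: next=#  (t=4,i=1, bit9=1)
  nb .#...: next=.  (t=1,i=7, bit8=0)
  nb ..###: next=#  (t=1,i=10, bit7=1)
  nb ..##.: next=.  (t=2,i=5, bit6=0)
  nb ..#.#: next=.  (t=0,i=3, bit5=0)
  nb ..#..: next=#  (t=3,i=9, bit4=1)
  nb ...##: next=.  (t=1,i=9, bit3=0)
  nb ...#.: next=.  (t=0,i=2, bit2=0)
  nb ....#: next=#  (t=3,i=7, bit1=1)
  nb .....: next=#  (t=3,i=6, bit0=1)
  bits 00010011100100100001011010010011 = 328341139

328341139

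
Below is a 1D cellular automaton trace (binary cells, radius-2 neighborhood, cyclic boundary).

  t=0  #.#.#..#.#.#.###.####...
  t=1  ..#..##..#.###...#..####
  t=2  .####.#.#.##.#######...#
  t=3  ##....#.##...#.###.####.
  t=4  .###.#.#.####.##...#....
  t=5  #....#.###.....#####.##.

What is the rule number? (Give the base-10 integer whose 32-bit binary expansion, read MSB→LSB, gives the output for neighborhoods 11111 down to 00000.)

  nb #####: next=#  (t=2,i=15, bit31=1)
  nb ####.: next=.  (t=0,i=19, bit30=0)
  nb ###.#: next=.  (t=0,i=15, bit29=0)
  nb ###..: next=#  (t=0,i=20, bit28=1)
  nb ##.##: next=.  (t=0,i=16, bit27=0)
  nb ##.#.: next=.  (t=2,i=5, bit26=0)
  nb ##..#: next=.  (t=1,i=0, bit25=0)
  nb ##...: next=#  (t=0,i=21, bit24=1)
  nb #.###: next=#  (t=0,i=13, bit23=1)
  nb #.##.: next=.  (t=2,i=10, bit22=0)
  nb #.#.#: next=#  (t=0,i=2, bit21=1)
  nb #.#..: next=.  (t=0,i=4, bit20=0)
  nb #..##: next=#  (t=1,i=4, bit19=1)
  nb #..#.: next=#  (t=0,i=6, bit18=1)
  nb #...#: next=#  (t=0,i=22, bit17=1)
  nb #....: next=#  (t=3,i=3, bit16=1)
  nb .####: next=.  (t=0,i=18, bit15=0)
  nb .###.: next=.  (t=0,i=14, bit14=0)
  nb .##.#: next=.  (t=2,i=11, bit13=0)
  nb .##..: next=#  (t=1,i=6, bit12=1)
  nb .#.##: next=#  (t=0,i=12, bit11=1)
  nb .#.#.: next=.  (t=0,i=1, bit10=0)
  nb .#..#: next=#  (t=0,i=5, bit9=1)
  nb .#...: next=.  (t=4,i=20, bit8=0)
  nb ..###: next=.  (t=1,i=20, bit7=0)
  nb ..##.: next=.  (t=1,i=5, bit6=0)
  nb ..#.#: next=.  (t=0,i=0, bit5=0)
  nb ..#..: next=#  (t=1,i=2, bit4=1)
  nb ...##: next=#  (t=4,i=0, bit3=1)
  nb ...#.: next=#  (t=0,i=23, bit2=1)
  nb ....#: next=.  (t=3,i=4, bit1=0)
  nb .....: next=#  (t=4,i=22, bit0=1)
  bits 10010001101011110001101000011101 = 2444171805

2444171805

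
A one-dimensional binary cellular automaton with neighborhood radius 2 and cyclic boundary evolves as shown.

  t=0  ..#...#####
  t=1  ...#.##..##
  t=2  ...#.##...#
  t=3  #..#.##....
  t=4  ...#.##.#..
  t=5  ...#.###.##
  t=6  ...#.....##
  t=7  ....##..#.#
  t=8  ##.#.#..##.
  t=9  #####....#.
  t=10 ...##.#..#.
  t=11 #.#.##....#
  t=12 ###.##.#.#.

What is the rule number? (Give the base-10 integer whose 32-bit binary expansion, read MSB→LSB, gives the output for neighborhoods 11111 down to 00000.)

  [31] ##### => .  t=0,i=8
  [30] ####. => #  t=0,i=9
  [29] ###.# => .  t=5,i=7
  [28] ###.. => #  t=0,i=10
  [27] ##.## => .  t=5,i=8
  [26] ##.#. => #  t=4,i=7
  [25] ##..# => .  t=0,i=0
  [24] ##... => .  t=1,i=0
  [23] #.### => .  t=5,i=5
  [22] #.##. => #  t=1,i=5
  [21] #.#.# => #  t=8,i=3
  [20] #.#.. => .  t=4,i=8
  [19] #..## => .  t=1,i=8
  [18] #..#. => .  t=0,i=1
  [17] #...# => .  t=0,i=4
  [16] #.... => #  t=3,i=8
  [15] .#### => .  t=0,i=7
  [14] .###. => .  t=5,i=6
  [13] .##.# => #  t=4,i=6
  [12] .##.. => #  t=1,i=6
  [11] .#.## => .  t=1,i=4
  [10] .#.#. => #  t=7,i=9
  [9] .#..# => .  t=3,i=1
  [8] .#... => #  t=0,i=3
  [7] ..### => #  t=0,i=6
  [6] ..##. => .  t=1,i=9
  [5] ..#.# => #  t=1,i=3
  [4] ..#.. => .  t=0,i=2
  [3] ...## => #  t=0,i=5
  [2] ...#. => .  t=1,i=2
  [1] ....# => .  t=3,i=9
  [0] ..... => .  t=4,i=0
  bits 01010100011000010011010110101000 = 1415656872

1415656872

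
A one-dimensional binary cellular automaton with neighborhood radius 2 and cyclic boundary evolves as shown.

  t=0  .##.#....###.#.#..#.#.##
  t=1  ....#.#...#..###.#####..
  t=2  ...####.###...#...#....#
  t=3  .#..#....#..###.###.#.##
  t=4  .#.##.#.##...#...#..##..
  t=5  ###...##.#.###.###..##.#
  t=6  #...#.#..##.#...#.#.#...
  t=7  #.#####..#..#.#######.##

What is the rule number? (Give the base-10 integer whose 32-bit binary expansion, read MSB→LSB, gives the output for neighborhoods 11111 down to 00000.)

37215348

  ##### -> .   bit 31 = 0  t=1,i=19
  ####. -> .   bit 30 = 0  t=1,i=20
  ###.# -> .   bit 29 = 0  t=0,i=11
  ###.. -> .   bit 28 = 0  t=1,i=21
  ##.## -> .   bit 27 = 0  t=0,i=0
  ##.#. -> .   bit 26 = 0  t=0,i=3
  ##..# -> #   bit 25 = 1  t=5,i=18
  ##... -> .   bit 24 = 0  t=1,i=22
  #.### -> .   bit 23 = 0  t=1,i=17
  #.##. -> .   bit 22 = 0  t=0,i=1
  #.#.# -> #   bit 21 = 1  t=0,i=13
  #.#.. -> #   bit 20 = 1  t=0,i=4
  #..## -> .   bit 19 = 0  t=1,i=12
  #..#. -> #   bit 18 = 1  t=0,i=17
  #...# -> #   bit 17 = 1  t=1,i=8
  #.... -> #   bit 16 = 1  t=0,i=6
  .#### -> #   bit 15 = 1  t=1,i=18
  .###. -> #   bit 14 = 1  t=0,i=10
  .##.# -> .   bit 13 = 0  t=0,i=2
  .##.. -> #   bit 12 = 1  t=4,i=9
  .#.## -> #   bit 11 = 1  t=0,i=21
  .#.#. -> #   bit 10 = 1  t=0,i=14
  .#..# -> .   bit 9 = 0  t=0,i=16
  .#... -> .   bit 8 = 0  t=0,i=5
  ..### -> .   bit 7 = 0  t=0,i=9
  ..##. -> #   bit 6 = 1  t=4,i=20
  ..#.# -> #   bit 5 = 1  t=0,i=18
  ..#.. -> #   bit 4 = 1  t=1,i=10
  ...## -> .   bit 3 = 0  t=0,i=8
  ...#. -> #   bit 2 = 1  t=1,i=3
  ....# -> .   bit 1 = 0  t=0,i=7
  ..... -> .   bit 0 = 0  t=1,i=0
  bits 00000010001101111101110001110100 = 37215348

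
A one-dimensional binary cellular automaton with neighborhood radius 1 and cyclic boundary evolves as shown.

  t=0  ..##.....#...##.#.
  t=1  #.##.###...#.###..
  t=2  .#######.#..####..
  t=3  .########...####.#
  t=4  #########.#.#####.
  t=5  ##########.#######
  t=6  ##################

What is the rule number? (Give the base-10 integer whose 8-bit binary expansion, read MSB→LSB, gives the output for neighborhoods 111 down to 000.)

  ###|#  b7=1 t=1,i=6
  ##.|#  b6=1 t=0,i=3
  #.#|#  b5=1 t=0,i=15
  #..|.  b4=0 t=0,i=4
  .##|#  b3=1 t=0,i=2
  .#.|.  b2=0 t=0,i=9
  ..#|.  b1=0 t=0,i=1
  ...|#  b0=1 t=0,i=0
  bits 11101001 = 233

233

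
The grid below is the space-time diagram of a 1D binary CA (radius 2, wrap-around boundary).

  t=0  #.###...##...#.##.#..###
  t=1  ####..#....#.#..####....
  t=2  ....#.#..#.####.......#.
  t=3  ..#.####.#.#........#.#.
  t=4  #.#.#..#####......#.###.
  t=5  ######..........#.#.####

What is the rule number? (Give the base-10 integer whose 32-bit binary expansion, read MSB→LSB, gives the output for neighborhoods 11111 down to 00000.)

783443506

  #####|.  b31=0 t=4,i=9
  ####.|.  b30=0 t=0,i=23
  ###.#|#  b29=1 t=0,i=0
  ###..|.  b28=0 t=0,i=4
  ##.##|#  b27=1 t=0,i=1
  ##.#.|#  b26=1 t=0,i=17
  ##..#|#  b25=1 t=1,i=4
  ##...|.  b24=0 t=0,i=5
  #.###|#  b23=1 t=0,i=2
  #.##.|.  b22=0 t=0,i=15
  #.#.#|#  b21=1 t=3,i=9
  #.#..|#  b20=1 t=0,i=18
  #..##|.  b19=0 t=0,i=20
  #..#.|.  b18=0 t=1,i=5
  #...#|#  b17=1 t=0,i=6
  #....|.  b16=0 t=1,i=8
  .####|.  b15=0 t=0,i=22
  .###.|#  b14=1 t=0,i=3
  .##.#|#  b13=1 t=0,i=16
  .##..|.  b12=0 t=0,i=9
  .#.##|.  b11=0 t=0,i=14
  .#.#.|#  b10=1 t=1,i=12
  .#..#|#  b9=1 t=0,i=19
  .#...|.  b8=0 t=1,i=7
  ..###|.  b7=0 t=0,i=21
  ..##.|.  b6=0 t=0,i=8
  ..#.#|#  b5=1 t=0,i=13
  ..#..|#  b4=1 t=1,i=6
  ...##|.  b3=0 t=0,i=7
  ...#.|.  b2=0 t=0,i=12
  ....#|#  b1=1 t=1,i=9
  .....|.  b0=0 t=2,i=1
  bits 00101110101100100110011000110010 = 783443506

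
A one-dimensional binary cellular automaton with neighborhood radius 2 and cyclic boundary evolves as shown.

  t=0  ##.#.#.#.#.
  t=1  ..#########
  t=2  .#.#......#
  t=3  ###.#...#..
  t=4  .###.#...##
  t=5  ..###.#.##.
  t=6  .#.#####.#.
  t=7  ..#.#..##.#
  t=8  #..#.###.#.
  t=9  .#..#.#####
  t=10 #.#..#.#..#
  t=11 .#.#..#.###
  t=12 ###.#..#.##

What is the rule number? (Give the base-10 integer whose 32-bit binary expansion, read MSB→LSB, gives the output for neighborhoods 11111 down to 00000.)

875093834

  #####|.  b31=0 t=1,i=4
  ####.|.  b30=0 t=1,i=9
  ###.#|#  b29=1 t=3,i=2
  ###..|#  b28=1 t=1,i=10
  ##.##|.  b27=0 t=4,i=0
  ##.#.|#  b26=1 t=0,i=2
  ##..#|.  b25=0 t=1,i=0
  ##...|.  b24=0 t=5,i=10
  #.###|.  b23=0 t=4,i=1
  #.##.|.  b22=0 t=0,i=0
  #.#.#|#  b21=1 t=0,i=3
  #.#..|.  b20=0 t=2,i=3
  #..##|#  b19=1 t=1,i=1
  #..#.|.  b18=0 t=6,i=0
  #...#|.  b17=0 t=3,i=6
  #....|.  b16=0 t=2,i=5
  .####|#  b15=1 t=1,i=3
  .###.|#  b14=1 t=3,i=1
  .##.#|.  b13=0 t=0,i=1
  .##..|#  b12=1 t=5,i=9
  .#.##|#  b11=1 t=0,i=10
  .#.#.|#  b10=1 t=0,i=4
  .#..#|#  b9=1 t=3,i=9
  .#...|#  b8=1 t=2,i=4
  ..###|.  b7=0 t=1,i=2
  ..##.|#  b6=1 t=4,i=9
  ..#.#|.  b5=0 t=2,i=10
  ..#..|.  b4=0 t=3,i=8
  ...##|#  b3=1 t=4,i=8
  ...#.|.  b2=0 t=2,i=9
  ....#|#  b1=1 t=2,i=8
  .....|.  b0=0 t=2,i=6
  bits 00110100001010001101111101001010 = 875093834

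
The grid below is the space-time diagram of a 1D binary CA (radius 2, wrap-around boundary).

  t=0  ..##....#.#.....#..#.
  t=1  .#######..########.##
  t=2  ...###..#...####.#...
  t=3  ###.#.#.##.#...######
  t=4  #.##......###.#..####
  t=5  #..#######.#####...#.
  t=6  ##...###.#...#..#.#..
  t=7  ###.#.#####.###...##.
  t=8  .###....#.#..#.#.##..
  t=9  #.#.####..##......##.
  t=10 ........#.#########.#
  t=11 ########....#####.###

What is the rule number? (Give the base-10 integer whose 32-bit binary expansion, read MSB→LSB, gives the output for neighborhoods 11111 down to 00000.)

2802930527

  [31] ##### => #  t=1,i=3
  [30] ####. => .  t=1,i=6
  [29] ###.# => #  t=1,i=17
  [28] ###.. => .  t=1,i=7
  [27] ##.## => .  t=1,i=0
  [26] ##.#. => #  t=2,i=16
  [25] ##..# => #  t=1,i=8
  [24] ##... => #  t=0,i=4
  [23] #.### => .  t=1,i=1
  [22] #.##. => .  t=1,i=19
  [21] #.#.# => .  t=3,i=4
  [20] #.#.. => #  t=0,i=10
  [19] #..## => .  t=1,i=9
  [18] #..#. => .  t=0,i=18
  [17] #...# => .  t=0,i=0
  [16] #.... => #  t=0,i=5
  [15] .#### => .  t=1,i=2
  [14] .###. => #  t=2,i=4
  [13] .##.# => .  t=1,i=20
  [12] .##.. => #  t=0,i=3
  [11] .#.## => .  t=3,i=7
  [10] .#.#. => .  t=0,i=9
  [9] .#..# => #  t=0,i=17
  [8] .#... => #  t=0,i=11
  [7] ..### => .  t=1,i=10
  [6] ..##. => #  t=0,i=2
  [5] ..#.# => .  t=0,i=8
  [4] ..#.. => #  t=0,i=16
  [3] ...## => #  t=0,i=1
  [2] ...#. => #  t=0,i=7
  [1] ....# => #  t=0,i=6
  [0] ..... => #  t=0,i=13
  bits 10100111000100010101001101011111 = 2802930527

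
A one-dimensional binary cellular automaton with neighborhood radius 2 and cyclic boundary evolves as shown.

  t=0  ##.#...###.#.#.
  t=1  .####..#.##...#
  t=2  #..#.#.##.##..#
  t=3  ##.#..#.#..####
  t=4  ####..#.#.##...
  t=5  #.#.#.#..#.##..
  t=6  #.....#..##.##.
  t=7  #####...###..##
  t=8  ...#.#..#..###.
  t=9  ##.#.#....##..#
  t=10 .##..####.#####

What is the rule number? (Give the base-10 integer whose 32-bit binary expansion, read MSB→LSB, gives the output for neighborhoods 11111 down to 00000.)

1729706467

  #####|.  b31=0 t=3,i=13
  ####.|#  b30=1 t=1,i=3
  ###.#|#  b29=1 t=0,i=9
  ###..|.  b28=0 t=1,i=4
  ##.##|.  b27=0 t=2,i=9
  ##.#.|#  b26=1 t=0,i=2
  ##..#|#  b25=1 t=1,i=5
  ##...|#  b24=1 t=1,i=11
  #.###|.  b23=0 t=1,i=1
  #.##.|.  b22=0 t=0,i=0
  #.#.#|.  b21=0 t=0,i=11
  #.#..|#  b20=1 t=0,i=3
  #..##|#  b19=1 t=2,i=13
  #..#.|.  b18=0 t=1,i=6
  #...#|.  b17=0 t=0,i=5
  #....|#  b16=1 t=6,i=2
  .####|.  b15=0 t=1,i=2
  .###.|.  b14=0 t=0,i=8
  .##.#|#  b13=1 t=0,i=1
  .##..|#  b12=1 t=1,i=10
  .#.##|#  b11=1 t=0,i=14
  .#.#.|.  b10=0 t=0,i=12
  .#..#|.  b9=0 t=3,i=4
  .#...|#  b8=1 t=0,i=4
  ..###|#  b7=1 t=0,i=7
  ..##.|#  b6=1 t=2,i=14
  ..#.#|#  b5=1 t=1,i=7
  ..#..|.  b4=0 t=6,i=6
  ...##|.  b3=0 t=0,i=6
  ...#.|.  b2=0 t=1,i=13
  ....#|#  b1=1 t=6,i=4
  .....|#  b0=1 t=6,i=3
  bits 01100111000110010011100111100011 = 1729706467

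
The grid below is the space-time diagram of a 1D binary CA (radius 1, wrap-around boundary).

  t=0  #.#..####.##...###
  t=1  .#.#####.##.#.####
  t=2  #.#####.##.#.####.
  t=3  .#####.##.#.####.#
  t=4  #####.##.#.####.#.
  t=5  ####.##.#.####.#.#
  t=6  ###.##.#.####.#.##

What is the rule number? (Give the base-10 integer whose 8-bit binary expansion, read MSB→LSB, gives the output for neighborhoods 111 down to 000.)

186

  ### -> #   bit 7 = 1  t=0,i=6
  ##. -> .   bit 6 = 0  t=0,i=0
  #.# -> #   bit 5 = 1  t=0,i=1
  #.. -> #   bit 4 = 1  t=0,i=3
  .## -> #   bit 3 = 1  t=0,i=5
  .#. -> .   bit 2 = 0  t=0,i=2
  ..# -> #   bit 1 = 1  t=0,i=4
  ... -> .   bit 0 = 0  t=0,i=13
  bits 10111010 = 186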